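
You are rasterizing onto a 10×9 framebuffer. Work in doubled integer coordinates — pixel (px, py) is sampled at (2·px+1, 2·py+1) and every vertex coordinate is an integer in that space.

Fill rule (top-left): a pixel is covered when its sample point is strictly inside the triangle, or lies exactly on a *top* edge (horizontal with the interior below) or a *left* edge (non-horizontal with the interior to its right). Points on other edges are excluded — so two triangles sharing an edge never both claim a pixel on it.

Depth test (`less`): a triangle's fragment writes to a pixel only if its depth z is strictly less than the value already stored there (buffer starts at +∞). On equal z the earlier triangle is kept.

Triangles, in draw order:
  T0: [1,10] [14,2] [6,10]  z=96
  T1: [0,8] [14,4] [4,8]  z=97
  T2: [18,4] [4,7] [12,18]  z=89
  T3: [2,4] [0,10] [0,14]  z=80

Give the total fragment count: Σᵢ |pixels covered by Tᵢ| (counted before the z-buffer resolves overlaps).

T0:
  2·area = 40
  edge (1, 10)→(14, 2): d=(13,-8) top-left  bias=+0
  edge (14, 2)→(6, 10): d=(-8,8) right/bottom  bias=-1
  edge (6, 10)→(1, 10): d=(-5,0) right/bottom  bias=-1
    (7,0)@(15, 1): e=[-5,0,45] → .  [on edge]
    (6,1)@(13, 3): e=[5,0,35] → .  [on edge]
    (5,2)@(11, 5): e=[15,0,25] → .  [on edge]
    (3,3)@(7, 7): e=[9,16,15] → X
    (4,3)@(9, 7): e=[25,0,15] → .  [on edge]
    (1,4)@(3, 9): e=[3,32,5] → X
    (2,4)@(5, 9): e=[19,16,5] → X
    (3,4)@(7, 9): e=[35,0,5] → .  [on edge]
    (1,5)@(3, 11): e=[29,16,-5] → .
    (2,5)@(5, 11): e=[45,0,-5] → .  [on edge]
    (1,6)@(3, 13): e=[55,0,-15] → .  [on edge]
    (0,7)@(1, 15): e=[65,0,-25] → .  [on edge]
  covered (3 px):
    . . . . . . . . . .
    . . . . . . . . . .
    . . . . . . . . . .
    . . . X . . . . . .
    . X X . . . . . . .
    . . . . . . . . . .
    . . . . . . . . . .
    . . . . . . . . . .
    . . . . . . . . . .
T1:
  2·area = 16
  edge (0, 8)→(14, 4): d=(14,-4) top-left  bias=+0
  edge (14, 4)→(4, 8): d=(-10,4) right/bottom  bias=-1
  edge (4, 8)→(0, 8): d=(-4,0) right/bottom  bias=-1
    (5,2)@(11, 5): e=[2,2,12] → X
    (6,2)@(13, 5): e=[10,-6,12] → .
    (2,3)@(5, 7): e=[6,6,4] → X
    (3,3)@(7, 7): e=[14,-2,4] → .
    (5,3)@(11, 7): e=[30,-18,4] → .
    (2,4)@(5, 9): e=[34,-14,-4] → .
  covered (2 px):
    . . . . . . . . . .
    . . . . . . . . . .
    . . . . . X . . . .
    . . X . . . . . . .
    . . . . . . . . . .
    . . . . . . . . . .
    . . . . . . . . . .
    . . . . . . . . . .
    . . . . . . . . . .
T2:
  2·area = 178  (B↔C swapped to make it positive)
  edge (18, 4)→(12, 18): d=(-6,14) right/bottom  bias=-1
  edge (12, 18)→(4, 7): d=(-8,-11) top-left  bias=+0
  edge (4, 7)→(18, 4): d=(14,-3) top-left  bias=+0
    (7,2)@(15, 5): e=[36,137,5] → X
    (8,2)@(17, 5): e=[8,159,11] → X
    (9,2)@(19, 5): e=[-20,181,17] → .
    (2,3)@(5, 7): e=[164,11,3] → X
    (3,3)@(7, 7): e=[136,33,9] → X
    (4,3)@(9, 7): e=[108,55,15] → X
    (5,3)@(11, 7): e=[80,77,21] → X
    (6,3)@(13, 7): e=[52,99,27] → X
    (8,3)@(17, 7): e=[-4,143,39] → .
    (2,4)@(5, 9): e=[152,-5,31] → .
    (3,4)@(7, 9): e=[124,17,37] → X
    (8,4)@(17, 9): e=[-16,127,67] → .
    (7,5)@(15, 11): e=[0,89,89] → .  [on edge]
  covered (22 px):
    . . . . . . . . . .
    . . . . . . . . . .
    . . . . . . . X X .
    . . X X X X X X . .
    . . . X X X X X . .
    . . . X X X X . . .
    . . . . X X X . . .
    . . . . . X X . . .
    . . . . . . . . . .
T3:
  2·area = 8  (B↔C swapped to make it positive)
  edge (2, 4)→(0, 14): d=(-2,10) right/bottom  bias=-1
  edge (0, 14)→(0, 10): d=(0,-4) top-left  bias=+0
  edge (0, 10)→(2, 4): d=(2,-6) top-left  bias=+0
    (1,0)@(3, 1): e=[-4,12,0] → .  [on edge]
    (0,3)@(1, 7): e=[4,4,0] → X  [on edge]
    (1,3)@(3, 7): e=[-16,12,12] → .
    (0,4)@(1, 9): e=[0,4,4] → .  [on edge]
  covered (1 px):
    . . . . . . . . . .
    . . . . . . . . . .
    . . . . . . . . . .
    X . . . . . . . . .
    . . . . . . . . . .
    . . . . . . . . . .
    . . . . . . . . . .
    . . . . . . . . . .
    . . . . . . . . . .

Final: 28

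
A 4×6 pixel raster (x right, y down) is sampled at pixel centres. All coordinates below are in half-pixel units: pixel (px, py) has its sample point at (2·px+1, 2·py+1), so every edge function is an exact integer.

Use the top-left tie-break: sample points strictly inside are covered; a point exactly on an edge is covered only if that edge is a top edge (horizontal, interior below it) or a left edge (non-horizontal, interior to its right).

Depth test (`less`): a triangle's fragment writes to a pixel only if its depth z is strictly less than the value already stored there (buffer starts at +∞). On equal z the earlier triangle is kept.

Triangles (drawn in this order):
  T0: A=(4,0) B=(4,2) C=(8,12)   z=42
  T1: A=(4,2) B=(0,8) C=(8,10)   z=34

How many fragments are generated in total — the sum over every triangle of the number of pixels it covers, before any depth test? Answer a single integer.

T0:
  2·area = 8  (B↔C swapped to make it positive)
  edge (4, 0)→(8, 12): d=(4,12) right/bottom  bias=-1
  edge (8, 12)→(4, 2): d=(-4,-10) top-left  bias=+0
  edge (4, 2)→(4, 0): d=(0,-2) top-left  bias=+0
    (2,1)@(5, 3): e=[0,6,2] → ·  [on edge]
    (3,4)@(7, 9): e=[0,2,6] → ·  [on edge]
  covered (0 px):
    · · · ·
    · · · ·
    · · · ·
    · · · ·
    · · · ·
    · · · ·
T1:
  2·area = 56  (B↔C swapped to make it positive)
  edge (4, 2)→(8, 10): d=(4,8) right/bottom  bias=-1
  edge (8, 10)→(0, 8): d=(-8,-2) top-left  bias=+0
  edge (0, 8)→(4, 2): d=(4,-6) top-left  bias=+0
    (1,2)@(3, 5): e=[20,30,6] → █
    (2,2)@(5, 5): e=[4,34,18] → █
    (3,2)@(7, 5): e=[-12,38,30] → ·
    (0,3)@(1, 7): e=[44,10,2] → █
    (3,3)@(7, 7): e=[-4,22,38] → ·
    (0,4)@(1, 9): e=[52,-6,10] → ·
    (1,4)@(3, 9): e=[36,-2,22] → ·
    (2,4)@(5, 9): e=[20,2,34] → █
    (3,4)@(7, 9): e=[4,6,46] → █
    (2,5)@(5, 11): e=[28,-14,42] → ·
    (3,5)@(7, 11): e=[12,-10,54] → ·
  covered (7 px):
    · · · ·
    · · · ·
    · █ █ ·
    █ █ █ ·
    · · █ █
    · · · ·

Final: 7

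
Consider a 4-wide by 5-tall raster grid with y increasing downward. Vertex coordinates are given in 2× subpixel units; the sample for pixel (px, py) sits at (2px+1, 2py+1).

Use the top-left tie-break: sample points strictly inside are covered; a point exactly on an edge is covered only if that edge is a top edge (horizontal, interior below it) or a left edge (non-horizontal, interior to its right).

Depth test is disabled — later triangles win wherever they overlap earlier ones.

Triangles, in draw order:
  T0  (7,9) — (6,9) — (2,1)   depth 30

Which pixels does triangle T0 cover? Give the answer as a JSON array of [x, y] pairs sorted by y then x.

T0:
  2·area = 8
  edge (7, 9)→(6, 9): d=(-1,0) right/bottom  bias=-1
  edge (6, 9)→(2, 1): d=(-4,-8) top-left  bias=+0
  edge (2, 1)→(7, 9): d=(5,8) right/bottom  bias=-1
    (1,1)@(3, 3): e=[6,0,2] → #  [on edge]
    (2,1)@(5, 3): e=[6,16,-14] → ·
    (1,2)@(3, 5): e=[4,-8,12] → ·
    (2,3)@(5, 7): e=[2,0,6] → #  [on edge]
    (3,3)@(7, 7): e=[2,16,-10] → ·
    (0,4)@(1, 9): e=[0,-40,48] → ·  [on edge]
    (1,4)@(3, 9): e=[0,-24,32] → ·  [on edge]
    (2,4)@(5, 9): e=[0,-8,16] → ·  [on edge]
    (3,4)@(7, 9): e=[0,8,0] → ·  [on edge]
  covered (2 px):
    · · · ·
    · # · ·
    · · · ·
    · · # ·
    · · · ·

Answer: [[1,1],[2,3]]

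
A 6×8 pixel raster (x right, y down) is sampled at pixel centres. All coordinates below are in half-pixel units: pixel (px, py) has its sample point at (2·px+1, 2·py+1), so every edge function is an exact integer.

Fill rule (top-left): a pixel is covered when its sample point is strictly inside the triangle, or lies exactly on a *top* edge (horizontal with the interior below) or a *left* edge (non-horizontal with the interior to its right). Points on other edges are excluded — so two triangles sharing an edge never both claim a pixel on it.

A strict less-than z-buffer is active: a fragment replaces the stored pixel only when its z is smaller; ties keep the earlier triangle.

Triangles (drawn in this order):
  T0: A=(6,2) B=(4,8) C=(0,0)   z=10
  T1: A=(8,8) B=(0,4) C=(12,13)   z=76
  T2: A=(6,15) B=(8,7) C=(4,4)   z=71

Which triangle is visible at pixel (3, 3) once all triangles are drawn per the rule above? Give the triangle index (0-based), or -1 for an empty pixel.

T0:
  2·area = 40
  edge (6, 2)→(4, 8): d=(-2,6) right/bottom  bias=-1
  edge (4, 8)→(0, 0): d=(-4,-8) top-left  bias=+0
  edge (0, 0)→(6, 2): d=(6,2) right/bottom  bias=-1
    (0,0)@(1, 1): e=[32,4,4] → #
    (1,0)@(3, 1): e=[20,20,0] → ·  [on edge]
    (0,1)@(1, 3): e=[28,-4,16] → ·
    (1,1)@(3, 3): e=[16,12,12] → #
    (2,1)@(5, 3): e=[4,28,8] → #
    (3,1)@(7, 3): e=[-8,44,4] → ·
    (4,1)@(9, 3): e=[-20,60,0] → ·  [on edge]
    (1,2)@(3, 5): e=[12,4,24] → #
    (2,2)@(5, 5): e=[0,20,20] → ·  [on edge]
    (1,3)@(3, 7): e=[8,-4,36] → ·
    (1,5)@(3, 11): e=[0,-20,60] → ·  [on edge]
  covered (4 px):
    # · · · · ·
    · # # · · ·
    · # · · · ·
    · · · · · ·
    · · · · · ·
    · · · · · ·
    · · · · · ·
    · · · · · ·
T1:
  2·area = 24  (B↔C swapped to make it positive)
  edge (8, 8)→(12, 13): d=(4,5) right/bottom  bias=-1
  edge (12, 13)→(0, 4): d=(-12,-9) top-left  bias=+0
  edge (0, 4)→(8, 8): d=(8,4) right/bottom  bias=-1
    (2,3)@(5, 7): e=[11,9,4] → #
    (3,3)@(7, 7): e=[1,27,-4] → ·
    (2,4)@(5, 9): e=[19,-15,20] → ·
    (3,4)@(7, 9): e=[9,3,12] → #
    (4,4)@(9, 9): e=[-1,21,4] → ·
    (3,5)@(7, 11): e=[17,-21,28] → ·
  covered (2 px):
    · · · · · ·
    · · · · · ·
    · · · · · ·
    · · # · · ·
    · · · # · ·
    · · · · · ·
    · · · · · ·
    · · · · · ·
T2:
  2·area = 38  (B↔C swapped to make it positive)
  edge (6, 15)→(4, 4): d=(-2,-11) top-left  bias=+0
  edge (4, 4)→(8, 7): d=(4,3) right/bottom  bias=-1
  edge (8, 7)→(6, 15): d=(-2,8) right/bottom  bias=-1
    (4,1)@(9, 3): e=[57,-19,0] → ·  [on edge]
    (2,2)@(5, 5): e=[9,1,28] → #
    (3,2)@(7, 5): e=[31,-5,12] → ·
    (2,3)@(5, 7): e=[5,9,24] → #
    (3,3)@(7, 7): e=[27,3,8] → #
    (4,3)@(9, 7): e=[49,-3,-8] → ·
    (2,4)@(5, 9): e=[1,17,20] → #
    (4,4)@(9, 9): e=[45,5,-12] → ·
    (2,5)@(5, 11): e=[-3,25,16] → ·
    (3,5)@(7, 11): e=[19,19,0] → ·  [on edge]
  covered (5 px):
    · · · · · ·
    · · · · · ·
    · · # · · ·
    · · # # · ·
    · · # # · ·
    · · · · · ·
    · · · · · ·
    · · · · · ·

Z-buffer (winner per pixel, '.' = empty):
  0 . . . . .
  . 0 0 . . .
  . 0 2 . . .
  . . 2 2 . .
  . . 2 2 . .
  . . . . . .
  . . . . . .
  . . . . . .

Answer: 2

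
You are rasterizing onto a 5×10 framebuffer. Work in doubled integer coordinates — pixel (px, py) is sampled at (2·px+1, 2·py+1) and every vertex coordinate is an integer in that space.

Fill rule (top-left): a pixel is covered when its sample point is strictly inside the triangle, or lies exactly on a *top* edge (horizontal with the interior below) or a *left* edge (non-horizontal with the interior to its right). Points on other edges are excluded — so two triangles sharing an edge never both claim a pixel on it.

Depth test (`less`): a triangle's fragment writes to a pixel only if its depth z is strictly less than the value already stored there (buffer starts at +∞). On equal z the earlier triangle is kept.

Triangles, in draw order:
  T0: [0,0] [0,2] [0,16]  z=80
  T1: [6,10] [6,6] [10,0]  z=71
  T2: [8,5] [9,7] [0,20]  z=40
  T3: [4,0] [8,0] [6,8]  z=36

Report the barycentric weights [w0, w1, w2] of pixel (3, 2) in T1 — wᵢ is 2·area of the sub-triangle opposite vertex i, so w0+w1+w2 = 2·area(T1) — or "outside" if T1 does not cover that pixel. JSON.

T0:
  degenerate (2·area = 0) — covers nothing
T1:
  2·area = 16
  edge (6, 10)→(6, 6): d=(0,-4) top-left  bias=+0
  edge (6, 6)→(10, 0): d=(4,-6) top-left  bias=+0
  edge (10, 0)→(6, 10): d=(-4,10) right/bottom  bias=-1
    (3,2)@(7, 5): e=[4,2,10] → X
    (4,2)@(9, 5): e=[12,14,-10] → .
    (3,3)@(7, 7): e=[4,10,2] → X
    (4,3)@(9, 7): e=[12,22,-18] → .
    (3,4)@(7, 9): e=[4,18,-6] → .
  covered (2 px):
    . . . . .
    . . . . .
    . . . X .
    . . . X .
    . . . . .
    . . . . .
    . . . . .
    . . . . .
    . . . . .
    . . . . .
T2:
  2·area = 31
  edge (8, 5)→(9, 7): d=(1,2) right/bottom  bias=-1
  edge (9, 7)→(0, 20): d=(-9,13) right/bottom  bias=-1
  edge (0, 20)→(8, 5): d=(8,-15) top-left  bias=+0
    (3,1)@(7, 3): e=[0,62,-31] → .  [on edge]
    (3,3)@(7, 7): e=[4,26,1] → X
    (4,3)@(9, 7): e=[0,0,31] → .  [on edge]
    (3,4)@(7, 9): e=[6,8,17] → X
    (4,4)@(9, 9): e=[2,-18,47] → .
    (2,5)@(5, 11): e=[12,16,3] → X
    (3,5)@(7, 11): e=[8,-10,33] → .
    (2,6)@(5, 13): e=[14,-2,19] → .
    (1,7)@(3, 15): e=[20,6,5] → X
    (2,7)@(5, 15): e=[16,-20,35] → .
    (1,8)@(3, 17): e=[22,-12,21] → .
  covered (4 px):
    . . . . .
    . . . . .
    . . . . .
    . . . X .
    . . . X .
    . . X . .
    . . . . .
    . X . . .
    . . . . .
    . . . . .
T3:
  2·area = 32
  edge (4, 0)→(8, 0): d=(4,0) top-left  bias=+0
  edge (8, 0)→(6, 8): d=(-2,8) right/bottom  bias=-1
  edge (6, 8)→(4, 0): d=(-2,-8) top-left  bias=+0
    (2,0)@(5, 1): e=[4,22,6] → X
    (3,0)@(7, 1): e=[4,6,22] → X
    (4,0)@(9, 1): e=[4,-10,38] → .
    (2,1)@(5, 3): e=[12,18,2] → X
    (4,1)@(9, 3): e=[12,-14,34] → .
    (2,2)@(5, 5): e=[20,14,-2] → .
    (3,2)@(7, 5): e=[20,-2,14] → .
  covered (4 px):
    . . X X .
    . . X X .
    . . . . .
    . . . . .
    . . . . .
    . . . . .
    . . . . .
    . . . . .
    . . . . .
    . . . . .

Final: [2,10,4]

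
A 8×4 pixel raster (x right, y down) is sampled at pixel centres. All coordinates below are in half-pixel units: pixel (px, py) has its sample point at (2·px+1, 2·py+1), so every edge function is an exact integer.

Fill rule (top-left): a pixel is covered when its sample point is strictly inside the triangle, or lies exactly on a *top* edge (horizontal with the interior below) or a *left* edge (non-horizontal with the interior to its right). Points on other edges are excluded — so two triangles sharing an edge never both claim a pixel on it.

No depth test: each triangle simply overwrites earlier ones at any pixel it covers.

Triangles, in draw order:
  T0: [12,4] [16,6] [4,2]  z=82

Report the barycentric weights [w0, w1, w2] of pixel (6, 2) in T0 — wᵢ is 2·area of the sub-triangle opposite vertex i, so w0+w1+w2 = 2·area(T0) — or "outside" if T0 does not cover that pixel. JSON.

T0:
  2·area = 8
  edge (12, 4)→(16, 6): d=(4,2) right/bottom  bias=-1
  edge (16, 6)→(4, 2): d=(-12,-4) top-left  bias=+0
  edge (4, 2)→(12, 4): d=(8,2) right/bottom  bias=-1
    (0,0)@(1, 1): e=[10,0,-2] → ·  [on edge]
    (3,1)@(7, 3): e=[6,0,2] → #  [on edge]
    (4,1)@(9, 3): e=[2,8,-2] → ·
    (3,2)@(7, 5): e=[14,-24,18] → ·
    (6,2)@(13, 5): e=[2,0,6] → #  [on edge]
    (7,2)@(15, 5): e=[-2,8,2] → ·
    (6,3)@(13, 7): e=[10,-24,22] → ·
  covered (2 px):
    · · · · · · · ·
    · · · # · · · ·
    · · · · · · # ·
    · · · · · · · ·

Result: [0,6,2]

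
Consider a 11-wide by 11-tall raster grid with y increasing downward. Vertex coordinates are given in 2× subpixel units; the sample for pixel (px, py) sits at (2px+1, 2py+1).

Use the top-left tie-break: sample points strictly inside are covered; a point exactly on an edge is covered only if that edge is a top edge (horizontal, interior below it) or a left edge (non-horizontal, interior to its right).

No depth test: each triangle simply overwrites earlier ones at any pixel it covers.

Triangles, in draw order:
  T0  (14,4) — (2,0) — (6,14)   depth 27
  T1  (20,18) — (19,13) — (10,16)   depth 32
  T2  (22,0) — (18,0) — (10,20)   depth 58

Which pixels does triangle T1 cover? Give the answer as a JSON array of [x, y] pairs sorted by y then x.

T0:
  2·area = 152  (B↔C swapped to make it positive)
  edge (14, 4)→(6, 14): d=(-8,10) right/bottom  bias=-1
  edge (6, 14)→(2, 0): d=(-4,-14) top-left  bias=+0
  edge (2, 0)→(14, 4): d=(12,4) right/bottom  bias=-1
    (1,0)@(3, 1): e=[134,10,8] → █
    (2,0)@(5, 1): e=[114,38,0] → ·  [on edge]
    (1,1)@(3, 3): e=[118,2,32] → █
    (2,1)@(5, 3): e=[98,30,24] → █
    (3,1)@(7, 3): e=[78,58,16] → █
    (4,1)@(9, 3): e=[58,86,8] → █
    (5,1)@(11, 3): e=[38,114,0] → ·  [on edge]
    (1,2)@(3, 5): e=[102,-6,56] → ·
    (2,2)@(5, 5): e=[82,22,48] → █
    (5,2)@(11, 5): e=[22,106,24] → █
    (6,2)@(13, 5): e=[2,134,16] → █
    (7,2)@(15, 5): e=[-18,162,8] → ·
    (8,2)@(17, 5): e=[-38,190,0] → ·  [on edge]
  covered (18 px):
    · █ · · · · · · · · ·
    · █ █ █ █ · · · · · ·
    · · █ █ █ █ █ · · · ·
    · · █ █ █ █ · · · · ·
    · · █ █ █ · · · · · ·
    · · · █ · · · · · · ·
    · · · · · · · · · · ·
    · · · · · · · · · · ·
    · · · · · · · · · · ·
    · · · · · · · · · · ·
    · · · · · · · · · · ·
T1:
  2·area = 48  (B↔C swapped to make it positive)
  edge (20, 18)→(10, 16): d=(-10,-2) top-left  bias=+0
  edge (10, 16)→(19, 13): d=(9,-3) top-left  bias=+0
  edge (19, 13)→(20, 18): d=(1,5) right/bottom  bias=-1
    (8,1)@(17, 3): e=[144,-96,0] → ·  [on edge]
    (9,6)@(19, 13): e=[48,0,0] → ·  [on edge]
    (2,7)@(5, 15): e=[0,-24,72] → ·  [on edge]
    (6,7)@(13, 15): e=[16,0,32] → █  [on edge]
    (7,7)@(15, 15): e=[20,6,22] → █
    (8,7)@(17, 15): e=[24,12,12] → █
    (9,7)@(19, 15): e=[28,18,2] → █
    (10,7)@(21, 15): e=[32,24,-8] → ·
    (3,8)@(7, 17): e=[-16,0,64] → ·  [on edge]
    (6,8)@(13, 17): e=[-4,18,34] → ·
    (7,8)@(15, 17): e=[0,24,24] → █  [on edge]
    (10,8)@(21, 17): e=[12,42,-6] → ·
    (0,9)@(1, 19): e=[-48,0,96] → ·  [on edge]
  covered (7 px):
    · · · · · · · · · · ·
    · · · · · · · · · · ·
    · · · · · · · · · · ·
    · · · · · · · · · · ·
    · · · · · · · · · · ·
    · · · · · · · · · · ·
    · · · · · · · · · · ·
    · · · · · · █ █ █ █ ·
    · · · · · · · █ █ █ ·
    · · · · · · · · · · ·
    · · · · · · · · · · ·
T2:
  2·area = 80  (B↔C swapped to make it positive)
  edge (22, 0)→(10, 20): d=(-12,20) right/bottom  bias=-1
  edge (10, 20)→(18, 0): d=(8,-20) top-left  bias=+0
  edge (18, 0)→(22, 0): d=(4,0) top-left  bias=+0
    (9,0)@(19, 1): e=[48,28,4] → █
    (10,0)@(21, 1): e=[8,68,4] → █
    (8,1)@(17, 3): e=[64,4,12] → █
    (10,1)@(21, 3): e=[-16,84,12] → ·
    (8,2)@(17, 5): e=[40,20,20] → █
    (9,2)@(19, 5): e=[0,60,20] → ·  [on edge]
    (8,3)@(17, 7): e=[16,36,28] → █
    (9,3)@(19, 7): e=[-24,76,28] → ·
    (7,4)@(15, 9): e=[32,12,36] → █
    (8,4)@(17, 9): e=[-8,52,36] → ·
    (7,5)@(15, 11): e=[8,28,44] → █
    (8,5)@(17, 11): e=[-32,68,44] → ·
    (6,7)@(13, 15): e=[0,20,60] → ·  [on edge]
  covered (9 px):
    · · · · · · · · · █ █
    · · · · · · · · █ █ ·
    · · · · · · · · █ · ·
    · · · · · · · · █ · ·
    · · · · · · · █ · · ·
    · · · · · · · █ · · ·
    · · · · · · █ · · · ·
    · · · · · · · · · · ·
    · · · · · · · · · · ·
    · · · · · · · · · · ·
    · · · · · · · · · · ·

Final: [[6,7],[7,7],[8,7],[9,7],[7,8],[8,8],[9,8]]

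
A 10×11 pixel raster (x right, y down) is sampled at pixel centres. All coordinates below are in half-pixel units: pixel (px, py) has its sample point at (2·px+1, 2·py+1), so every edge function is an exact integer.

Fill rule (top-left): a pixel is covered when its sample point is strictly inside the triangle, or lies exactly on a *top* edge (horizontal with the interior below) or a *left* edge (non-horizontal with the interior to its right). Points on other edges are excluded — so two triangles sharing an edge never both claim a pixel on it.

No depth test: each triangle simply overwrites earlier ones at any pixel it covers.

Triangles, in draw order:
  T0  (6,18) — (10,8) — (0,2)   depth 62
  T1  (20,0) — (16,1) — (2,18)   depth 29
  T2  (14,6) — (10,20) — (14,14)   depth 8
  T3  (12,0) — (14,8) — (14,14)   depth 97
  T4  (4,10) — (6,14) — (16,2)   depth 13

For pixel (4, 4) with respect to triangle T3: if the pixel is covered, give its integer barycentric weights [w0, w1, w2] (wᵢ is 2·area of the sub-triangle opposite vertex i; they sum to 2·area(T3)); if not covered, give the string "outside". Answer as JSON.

T0:
  2·area = 124  (B↔C swapped to make it positive)
  edge (6, 18)→(0, 2): d=(-6,-16) top-left  bias=+0
  edge (0, 2)→(10, 8): d=(10,6) right/bottom  bias=-1
  edge (10, 8)→(6, 18): d=(-4,10) right/bottom  bias=-1
    (0,1)@(1, 3): e=[10,4,110] → X
    (1,1)@(3, 3): e=[42,-8,90] → .
    (0,2)@(1, 5): e=[-2,24,102] → .
    (1,2)@(3, 5): e=[30,12,82] → X
    (2,2)@(5, 5): e=[62,0,62] → .  [on edge]
    (1,3)@(3, 7): e=[18,32,74] → X
    (2,3)@(5, 7): e=[50,20,54] → X
    (3,3)@(7, 7): e=[82,8,34] → X
    (4,3)@(9, 7): e=[114,-4,14] → .
    (1,4)@(3, 9): e=[6,52,66] → X
    (4,4)@(9, 9): e=[102,16,6] → X
    (5,4)@(11, 9): e=[134,4,-14] → .
    (7,5)@(15, 11): e=[186,0,-62] → .  [on edge]
  covered (15 px):
    . . . . . . . . . .
    X . . . . . . . . .
    . X . . . . . . . .
    . X X X . . . . . .
    . X X X X . . . . .
    . . X X . . . . . .
    . . X X . . . . . .
    . . X X . . . . . .
    . . . . . . . . . .
    . . . . . . . . . .
    . . . . . . . . . .
T1:
  2·area = 54  (B↔C swapped to make it positive)
  edge (20, 0)→(2, 18): d=(-18,18) right/bottom  bias=-1
  edge (2, 18)→(16, 1): d=(14,-17) top-left  bias=+0
  edge (16, 1)→(20, 0): d=(4,-1) top-left  bias=+0
    (8,0)@(17, 1): e=[36,17,1] → X
    (9,0)@(19, 1): e=[0,51,3] → .  [on edge]
    (7,1)@(15, 3): e=[36,11,7] → X
    (8,1)@(17, 3): e=[0,45,9] → .  [on edge]
    (6,2)@(13, 5): e=[36,5,13] → X
    (7,2)@(15, 5): e=[0,39,15] → .  [on edge]
    (6,3)@(13, 7): e=[0,33,21] → .  [on edge]
    (5,4)@(11, 9): e=[0,27,27] → .  [on edge]
    (4,5)@(9, 11): e=[0,21,33] → .  [on edge]
    (3,6)@(7, 13): e=[0,15,39] → .  [on edge]
    (2,7)@(5, 15): e=[0,9,45] → .  [on edge]
    (1,8)@(3, 17): e=[0,3,51] → .  [on edge]
    (0,9)@(1, 19): e=[0,-3,57] → .  [on edge]
  covered (3 px):
    . . . . . . . . X .
    . . . . . . . X . .
    . . . . . . X . . .
    . . . . . . . . . .
    . . . . . . . . . .
    . . . . . . . . . .
    . . . . . . . . . .
    . . . . . . . . . .
    . . . . . . . . . .
    . . . . . . . . . .
    . . . . . . . . . .
T2:
  2·area = 32  (B↔C swapped to make it positive)
  edge (14, 6)→(14, 14): d=(0,8) right/bottom  bias=-1
  edge (14, 14)→(10, 20): d=(-4,6) right/bottom  bias=-1
  edge (10, 20)→(14, 6): d=(4,-14) top-left  bias=+0
    (6,5)@(13, 11): e=[8,18,6] → X
    (7,5)@(15, 11): e=[-8,6,34] → .
    (6,6)@(13, 13): e=[8,10,14] → X
    (7,6)@(15, 13): e=[-8,-2,42] → .
    (6,7)@(13, 15): e=[8,2,22] → X
    (7,7)@(15, 15): e=[-8,-10,50] → .
    (5,8)@(11, 17): e=[24,6,2] → X
    (6,8)@(13, 17): e=[8,-6,30] → .
    (5,9)@(11, 19): e=[24,-2,10] → .
  covered (4 px):
    . . . . . . . . . .
    . . . . . . . . . .
    . . . . . . . . . .
    . . . . . . . . . .
    . . . . . . . . . .
    . . . . . . X . . .
    . . . . . . X . . .
    . . . . . . X . . .
    . . . . . X . . . .
    . . . . . . . . . .
    . . . . . . . . . .
T3:
  2·area = 12
  edge (12, 0)→(14, 8): d=(2,8) right/bottom  bias=-1
  edge (14, 8)→(14, 14): d=(0,6) right/bottom  bias=-1
  edge (14, 14)→(12, 0): d=(-2,-14) top-left  bias=+0
    (6,2)@(13, 5): e=[2,6,4] → X
    (7,2)@(15, 5): e=[-14,-6,32] → .
    (6,3)@(13, 7): e=[6,6,0] → X  [on edge]
    (7,3)@(15, 7): e=[-10,-6,28] → .
    (6,4)@(13, 9): e=[10,6,-4] → .
    (7,10)@(15, 21): e=[18,-6,0] → .  [on edge]
  covered (2 px):
    . . . . . . . . . .
    . . . . . . . . . .
    . . . . . . X . . .
    . . . . . . X . . .
    . . . . . . . . . .
    . . . . . . . . . .
    . . . . . . . . . .
    . . . . . . . . . .
    . . . . . . . . . .
    . . . . . . . . . .
    . . . . . . . . . .
T4:
  2·area = 64  (B↔C swapped to make it positive)
  edge (4, 10)→(16, 2): d=(12,-8) top-left  bias=+0
  edge (16, 2)→(6, 14): d=(-10,12) right/bottom  bias=-1
  edge (6, 14)→(4, 10): d=(-2,-4) top-left  bias=+0
    (7,1)@(15, 3): e=[4,2,58] → X
    (8,1)@(17, 3): e=[20,-22,66] → .
    (6,2)@(13, 5): e=[12,6,46] → X
    (7,2)@(15, 5): e=[28,-18,54] → .
    (4,3)@(9, 7): e=[4,34,26] → X
    (5,3)@(11, 7): e=[20,10,34] → X
    (6,3)@(13, 7): e=[36,-14,42] → .
    (3,4)@(7, 9): e=[12,38,14] → X
    (5,4)@(11, 9): e=[44,-10,30] → .
    (2,5)@(5, 11): e=[20,42,2] → X
    (4,5)@(9, 11): e=[52,-6,18] → .
    (2,6)@(5, 13): e=[44,22,-2] → .
  covered (8 px):
    . . . . . . . . . .
    . . . . . . . X . .
    . . . . . . X . . .
    . . . . X X . . . .
    . . . X X . . . . .
    . . X X . . . . . .
    . . . . . . . . . .
    . . . . . . . . . .
    . . . . . . . . . .
    . . . . . . . . . .
    . . . . . . . . . .

Final: "outside"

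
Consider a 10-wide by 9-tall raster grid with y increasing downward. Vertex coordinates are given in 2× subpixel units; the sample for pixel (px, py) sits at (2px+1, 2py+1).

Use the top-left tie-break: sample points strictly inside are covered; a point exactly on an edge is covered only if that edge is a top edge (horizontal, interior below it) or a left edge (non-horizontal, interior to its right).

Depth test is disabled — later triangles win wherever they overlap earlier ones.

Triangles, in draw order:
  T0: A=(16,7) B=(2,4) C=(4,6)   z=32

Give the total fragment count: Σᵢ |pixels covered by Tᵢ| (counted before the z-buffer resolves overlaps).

T0:
  2·area = 22  (B↔C swapped to make it positive)
  edge (16, 7)→(4, 6): d=(-12,-1) top-left  bias=+0
  edge (4, 6)→(2, 4): d=(-2,-2) top-left  bias=+0
  edge (2, 4)→(16, 7): d=(14,3) right/bottom  bias=-1
    (0,1)@(1, 3): e=[33,0,-11] → ·  [on edge]
    (1,2)@(3, 5): e=[11,0,11] → #  [on edge]
    (2,2)@(5, 5): e=[13,4,5] → #
    (3,2)@(7, 5): e=[15,8,-1] → ·
    (1,3)@(3, 7): e=[-13,-4,39] → ·
    (2,3)@(5, 7): e=[-11,0,33] → ·  [on edge]
    (3,4)@(7, 9): e=[-33,0,55] → ·  [on edge]
    (4,5)@(9, 11): e=[-55,0,77] → ·  [on edge]
    (5,6)@(11, 13): e=[-77,0,99] → ·  [on edge]
    (6,7)@(13, 15): e=[-99,0,121] → ·  [on edge]
    (7,8)@(15, 17): e=[-121,0,143] → ·  [on edge]
  covered (2 px):
    · · · · · · · · · ·
    · · · · · · · · · ·
    · # # · · · · · · ·
    · · · · · · · · · ·
    · · · · · · · · · ·
    · · · · · · · · · ·
    · · · · · · · · · ·
    · · · · · · · · · ·
    · · · · · · · · · ·

Result: 2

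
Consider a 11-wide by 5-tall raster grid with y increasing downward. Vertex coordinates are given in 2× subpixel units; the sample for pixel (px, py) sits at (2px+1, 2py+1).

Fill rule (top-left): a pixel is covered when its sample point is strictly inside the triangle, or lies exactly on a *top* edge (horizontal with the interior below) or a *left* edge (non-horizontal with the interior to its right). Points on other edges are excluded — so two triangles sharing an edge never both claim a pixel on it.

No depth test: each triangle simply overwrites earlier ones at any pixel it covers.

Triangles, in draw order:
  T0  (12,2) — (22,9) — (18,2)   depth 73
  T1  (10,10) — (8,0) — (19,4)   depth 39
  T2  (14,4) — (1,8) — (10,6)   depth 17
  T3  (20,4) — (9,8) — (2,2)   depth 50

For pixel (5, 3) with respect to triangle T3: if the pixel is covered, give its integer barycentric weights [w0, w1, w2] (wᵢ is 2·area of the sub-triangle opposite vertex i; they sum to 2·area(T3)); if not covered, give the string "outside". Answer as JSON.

T0:
  2·area = 42  (B↔C swapped to make it positive)
  edge (12, 2)→(18, 2): d=(6,0) top-left  bias=+0
  edge (18, 2)→(22, 9): d=(4,7) right/bottom  bias=-1
  edge (22, 9)→(12, 2): d=(-10,-7) top-left  bias=+0
    (7,1)@(15, 3): e=[6,25,11] → █
    (8,1)@(17, 3): e=[6,11,25] → █
    (9,1)@(19, 3): e=[6,-3,39] → ·
    (7,2)@(15, 5): e=[18,33,-9] → ·
    (8,2)@(17, 5): e=[18,19,5] → █
    (9,2)@(19, 5): e=[18,5,19] → █
    (10,2)@(21, 5): e=[18,-9,33] → ·
    (8,3)@(17, 7): e=[30,27,-15] → ·
    (9,3)@(19, 7): e=[30,13,-1] → ·
  covered (4 px):
    · · · · · · · · · · ·
    · · · · · · · █ █ · ·
    · · · · · · · · █ █ ·
    · · · · · · · · · · ·
    · · · · · · · · · · ·
T1:
  2·area = 102
  edge (10, 10)→(8, 0): d=(-2,-10) top-left  bias=+0
  edge (8, 0)→(19, 4): d=(11,4) right/bottom  bias=-1
  edge (19, 4)→(10, 10): d=(-9,6) right/bottom  bias=-1
    (4,0)@(9, 1): e=[8,7,87] → █
    (5,0)@(11, 1): e=[28,-1,75] → ·
    (4,1)@(9, 3): e=[4,29,69] → █
    (5,1)@(11, 3): e=[24,21,57] → █
    (6,1)@(13, 3): e=[44,13,45] → █
    (7,1)@(15, 3): e=[64,5,33] → █
    (8,1)@(17, 3): e=[84,-3,21] → ·
    (4,2)@(9, 5): e=[0,51,51] → █  [on edge]
    (8,2)@(17, 5): e=[80,19,3] → █
    (9,2)@(19, 5): e=[100,11,-9] → ·
    (4,3)@(9, 7): e=[-4,73,33] → ·
    (5,3)@(11, 7): e=[16,65,21] → █
  covered (13 px):
    · · · · █ · · · · · ·
    · · · · █ █ █ █ · · ·
    · · · · █ █ █ █ █ · ·
    · · · · · █ █ · · · ·
    · · · · · █ · · · · ·
T2:
  2·area = 10  (B↔C swapped to make it positive)
  edge (14, 4)→(10, 6): d=(-4,2) right/bottom  bias=-1
  edge (10, 6)→(1, 8): d=(-9,2) right/bottom  bias=-1
  edge (1, 8)→(14, 4): d=(13,-4) top-left  bias=+0
    (5,2)@(11, 5): e=[2,7,1] → █
    (6,2)@(13, 5): e=[-2,3,9] → ·
    (2,3)@(5, 7): e=[6,1,3] → █
    (3,3)@(7, 7): e=[2,-3,11] → ·
    (5,3)@(11, 7): e=[-6,-11,27] → ·
    (2,4)@(5, 9): e=[-2,-17,29] → ·
  covered (2 px):
    · · · · · · · · · · ·
    · · · · · · · · · · ·
    · · · · · █ · · · · ·
    · · █ · · · · · · · ·
    · · · · · · · · · · ·
T3:
  2·area = 94
  edge (20, 4)→(9, 8): d=(-11,4) right/bottom  bias=-1
  edge (9, 8)→(2, 2): d=(-7,-6) top-left  bias=+0
  edge (2, 2)→(20, 4): d=(18,2) right/bottom  bias=-1
    (2,1)@(5, 3): e=[71,11,12] → █
    (3,1)@(7, 3): e=[63,23,8] → █
    (4,1)@(9, 3): e=[55,35,4] → █
    (5,1)@(11, 3): e=[47,47,0] → ·  [on edge]
    (2,2)@(5, 5): e=[49,-3,48] → ·
    (3,2)@(7, 5): e=[41,9,44] → █
    (5,2)@(11, 5): e=[25,33,36] → █
    (6,2)@(13, 5): e=[17,45,32] → █
    (7,2)@(15, 5): e=[9,57,28] → █
    (8,2)@(17, 5): e=[1,69,24] → █
    (9,2)@(19, 5): e=[-7,81,20] → ·
    (3,3)@(7, 7): e=[19,-5,80] → ·
  covered (11 px):
    · · · · · · · · · · ·
    · · █ █ █ · · · · · ·
    · · · █ █ █ █ █ █ · ·
    · · · · █ █ · · · · ·
    · · · · · · · · · · ·

Result: [19,72,3]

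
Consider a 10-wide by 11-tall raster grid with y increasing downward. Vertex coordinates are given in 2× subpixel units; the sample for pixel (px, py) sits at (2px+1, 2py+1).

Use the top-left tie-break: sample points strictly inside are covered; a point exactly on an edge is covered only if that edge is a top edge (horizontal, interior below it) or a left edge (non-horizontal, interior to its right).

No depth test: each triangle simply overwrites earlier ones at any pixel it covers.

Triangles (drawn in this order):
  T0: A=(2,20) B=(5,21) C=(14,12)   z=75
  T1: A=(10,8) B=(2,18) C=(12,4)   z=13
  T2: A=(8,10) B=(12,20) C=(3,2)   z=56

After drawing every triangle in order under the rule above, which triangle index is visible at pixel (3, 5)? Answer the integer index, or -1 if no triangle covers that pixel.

T0:
  2·area = 36  (B↔C swapped to make it positive)
  edge (2, 20)→(14, 12): d=(12,-8) top-left  bias=+0
  edge (14, 12)→(5, 21): d=(-9,9) right/bottom  bias=-1
  edge (5, 21)→(2, 20): d=(-3,-1) top-left  bias=+0
    (9,3)@(19, 7): e=[-20,0,56] → ·  [on edge]
    (8,4)@(17, 9): e=[-12,0,48] → ·  [on edge]
    (7,5)@(15, 11): e=[-4,0,40] → ·  [on edge]
    (6,6)@(13, 13): e=[4,0,32] → ·  [on edge]
    (5,7)@(11, 15): e=[12,0,24] → ·  [on edge]
    (3,8)@(7, 17): e=[4,18,14] → #
    (4,8)@(9, 17): e=[20,0,16] → ·  [on edge]
    (2,9)@(5, 19): e=[12,18,6] → #
    (3,9)@(7, 19): e=[28,0,8] → ·  [on edge]
    (2,10)@(5, 21): e=[36,0,0] → ·  [on edge]
  covered (2 px):
    · · · · · · · · · ·
    · · · · · · · · · ·
    · · · · · · · · · ·
    · · · · · · · · · ·
    · · · · · · · · · ·
    · · · · · · · · · ·
    · · · · · · · · · ·
    · · · · · · · · · ·
    · · · # · · · · · ·
    · · # · · · · · · ·
    · · · · · · · · · ·
T1:
  2·area = 12
  edge (10, 8)→(2, 18): d=(-8,10) right/bottom  bias=-1
  edge (2, 18)→(12, 4): d=(10,-14) top-left  bias=+0
  edge (12, 4)→(10, 8): d=(-2,4) right/bottom  bias=-1
    (4,4)@(9, 9): e=[2,8,2] → #
    (5,4)@(11, 9): e=[-18,36,-6] → ·
    (3,5)@(7, 11): e=[6,0,6] → #  [on edge]
    (4,5)@(9, 11): e=[-14,28,-2] → ·
    (3,6)@(7, 13): e=[-10,20,2] → ·
  covered (2 px):
    · · · · · · · · · ·
    · · · · · · · · · ·
    · · · · · · · · · ·
    · · · · · · · · · ·
    · · · · # · · · · ·
    · · · # · · · · · ·
    · · · · · · · · · ·
    · · · · · · · · · ·
    · · · · · · · · · ·
    · · · · · · · · · ·
    · · · · · · · · · ·
T2:
  2·area = 18
  edge (8, 10)→(12, 20): d=(4,10) right/bottom  bias=-1
  edge (12, 20)→(3, 2): d=(-9,-18) top-left  bias=+0
  edge (3, 2)→(8, 10): d=(5,8) right/bottom  bias=-1
    (3,4)@(7, 9): e=[6,9,3] → #
    (4,4)@(9, 9): e=[-14,45,-13] → ·
    (3,5)@(7, 11): e=[14,-9,13] → ·
    (4,6)@(9, 13): e=[2,9,7] → #
    (5,6)@(11, 13): e=[-18,45,-9] → ·
    (4,7)@(9, 15): e=[10,-9,17] → ·
  covered (2 px):
    · · · · · · · · · ·
    · · · · · · · · · ·
    · · · · · · · · · ·
    · · · · · · · · · ·
    · · · # · · · · · ·
    · · · · · · · · · ·
    · · · · # · · · · ·
    · · · · · · · · · ·
    · · · · · · · · · ·
    · · · · · · · · · ·
    · · · · · · · · · ·

Z-buffer (winner per pixel, '.' = empty):
  . . . . . . . . . .
  . . . . . . . . . .
  . . . . . . . . . .
  . . . . . . . . . .
  . . . 2 1 . . . . .
  . . . 1 . . . . . .
  . . . . 2 . . . . .
  . . . . . . . . . .
  . . . 0 . . . . . .
  . . 0 . . . . . . .
  . . . . . . . . . .

Result: 1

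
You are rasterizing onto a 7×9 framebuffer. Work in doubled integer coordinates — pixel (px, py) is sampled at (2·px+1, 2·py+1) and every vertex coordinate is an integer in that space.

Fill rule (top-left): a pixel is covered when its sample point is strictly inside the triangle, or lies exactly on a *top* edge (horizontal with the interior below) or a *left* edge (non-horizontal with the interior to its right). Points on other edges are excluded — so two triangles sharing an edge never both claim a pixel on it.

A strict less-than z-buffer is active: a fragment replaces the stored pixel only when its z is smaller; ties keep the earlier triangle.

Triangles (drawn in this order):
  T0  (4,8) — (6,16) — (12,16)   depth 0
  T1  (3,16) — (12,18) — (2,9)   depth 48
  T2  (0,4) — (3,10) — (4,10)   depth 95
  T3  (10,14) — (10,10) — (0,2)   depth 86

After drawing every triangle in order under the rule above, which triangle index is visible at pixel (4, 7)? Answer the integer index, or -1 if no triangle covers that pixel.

T0:
  2·area = 48  (B↔C swapped to make it positive)
  edge (4, 8)→(12, 16): d=(8,8) right/bottom  bias=-1
  edge (12, 16)→(6, 16): d=(-6,0) right/bottom  bias=-1
  edge (6, 16)→(4, 8): d=(-2,-8) top-left  bias=+0
    (0,2)@(1, 5): e=[0,66,-18] → .  [on edge]
    (1,3)@(3, 7): e=[0,54,-6] → .  [on edge]
    (2,4)@(5, 9): e=[0,42,6] → .  [on edge]
    (2,5)@(5, 11): e=[16,30,2] → X
    (3,5)@(7, 11): e=[0,30,18] → .  [on edge]
    (2,6)@(5, 13): e=[32,18,-2] → .
    (3,6)@(7, 13): e=[16,18,14] → X
    (4,6)@(9, 13): e=[0,18,30] → .  [on edge]
    (3,7)@(7, 15): e=[32,6,10] → X
    (4,7)@(9, 15): e=[16,6,26] → X
    (5,7)@(11, 15): e=[0,6,42] → .  [on edge]
    (3,8)@(7, 17): e=[48,-6,6] → .
    (6,8)@(13, 17): e=[0,-6,54] → .  [on edge]
  covered (4 px):
    . . . . . . .
    . . . . . . .
    . . . . . . .
    . . . . . . .
    . . . . . . .
    . . X . . . .
    . . . X . . .
    . . . X X . .
    . . . . . . .
T1:
  2·area = 61  (B↔C swapped to make it positive)
  edge (3, 16)→(2, 9): d=(-1,-7) top-left  bias=+0
  edge (2, 9)→(12, 18): d=(10,9) right/bottom  bias=-1
  edge (12, 18)→(3, 16): d=(-9,-2) top-left  bias=+0
    (1,5)@(3, 11): e=[5,11,45] → X
    (2,5)@(5, 11): e=[19,-7,49] → .
    (1,6)@(3, 13): e=[3,31,27] → X
    (2,6)@(5, 13): e=[17,13,31] → X
    (3,6)@(7, 13): e=[31,-5,35] → .
    (1,7)@(3, 15): e=[1,51,9] → X
    (3,7)@(7, 15): e=[29,15,17] → X
    (4,7)@(9, 15): e=[43,-3,21] → .
    (1,8)@(3, 17): e=[-1,71,-9] → .
    (2,8)@(5, 17): e=[13,53,-5] → .
    (3,8)@(7, 17): e=[27,35,-1] → .
    (4,8)@(9, 17): e=[41,17,3] → X
  covered (7 px):
    . . . . . . .
    . . . . . . .
    . . . . . . .
    . . . . . . .
    . . . . . . .
    . X . . . . .
    . X X . . . .
    . X X X . . .
    . . . . X . .
T2:
  2·area = 6  (B↔C swapped to make it positive)
  edge (0, 4)→(4, 10): d=(4,6) right/bottom  bias=-1
  edge (4, 10)→(3, 10): d=(-1,0) right/bottom  bias=-1
  edge (3, 10)→(0, 4): d=(-3,-6) top-left  bias=+0
    (1,4)@(3, 9): e=[2,1,3] → X
    (2,4)@(5, 9): e=[-10,1,15] → .
    (1,5)@(3, 11): e=[10,-1,-3] → .
  covered (1 px):
    . . . . . . .
    . . . . . . .
    . . . . . . .
    . . . . . . .
    . X . . . . .
    . . . . . . .
    . . . . . . .
    . . . . . . .
    . . . . . . .
T3:
  2·area = 40  (B↔C swapped to make it positive)
  edge (10, 14)→(0, 2): d=(-10,-12) top-left  bias=+0
  edge (0, 2)→(10, 10): d=(10,8) right/bottom  bias=-1
  edge (10, 10)→(10, 14): d=(0,4) right/bottom  bias=-1
    (0,1)@(1, 3): e=[2,2,36] → X
    (1,1)@(3, 3): e=[26,-14,28] → .
    (0,2)@(1, 5): e=[-18,22,36] → .
    (1,2)@(3, 5): e=[6,6,28] → X
    (2,2)@(5, 5): e=[30,-10,20] → .
    (1,3)@(3, 7): e=[-14,26,28] → .
    (2,3)@(5, 7): e=[10,10,20] → X
    (3,3)@(7, 7): e=[34,-6,12] → .
    (2,4)@(5, 9): e=[-10,30,20] → .
    (3,4)@(7, 9): e=[14,14,12] → X
    (4,4)@(9, 9): e=[38,-2,4] → .
    (3,5)@(7, 11): e=[-6,34,12] → .
  covered (5 px):
    . . . . . . .
    X . . . . . .
    . X . . . . .
    . . X . . . .
    . . . X . . .
    . . . . X . .
    . . . . . . .
    . . . . . . .
    . . . . . . .

Z-buffer (winner per pixel, '.' = empty):
  . . . . . . .
  3 . . . . . .
  . 3 . . . . .
  . . 3 . . . .
  . 2 . 3 . . .
  . 1 0 . 3 . .
  . 1 1 0 . . .
  . 1 1 0 0 . .
  . . . . 1 . .

Result: 0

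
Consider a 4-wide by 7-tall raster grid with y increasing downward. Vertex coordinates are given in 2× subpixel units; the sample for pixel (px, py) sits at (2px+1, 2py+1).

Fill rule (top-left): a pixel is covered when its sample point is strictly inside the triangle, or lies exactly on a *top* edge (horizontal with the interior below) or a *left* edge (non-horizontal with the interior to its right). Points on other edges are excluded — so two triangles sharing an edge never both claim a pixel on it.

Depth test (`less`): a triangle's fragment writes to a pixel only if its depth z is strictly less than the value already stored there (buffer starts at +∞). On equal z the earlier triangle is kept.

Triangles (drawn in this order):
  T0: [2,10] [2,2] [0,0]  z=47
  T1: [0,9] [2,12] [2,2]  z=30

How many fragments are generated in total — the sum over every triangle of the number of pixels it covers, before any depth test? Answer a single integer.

T0:
  2·area = 16  (B↔C swapped to make it positive)
  edge (2, 10)→(0, 0): d=(-2,-10) top-left  bias=+0
  edge (0, 0)→(2, 2): d=(2,2) right/bottom  bias=-1
  edge (2, 2)→(2, 10): d=(0,8) right/bottom  bias=-1
    (0,0)@(1, 1): e=[8,0,8] → ·  [on edge]
    (0,1)@(1, 3): e=[4,4,8] → #
    (1,1)@(3, 3): e=[24,0,-8] → ·  [on edge]
    (0,2)@(1, 5): e=[0,8,8] → #  [on edge]
    (1,2)@(3, 5): e=[20,4,-8] → ·
    (2,2)@(5, 5): e=[40,0,-24] → ·  [on edge]
    (0,3)@(1, 7): e=[-4,12,8] → ·
    (3,3)@(7, 7): e=[56,0,-40] → ·  [on edge]
  covered (2 px):
    · · · ·
    # · · ·
    # · · ·
    · · · ·
    · · · ·
    · · · ·
    · · · ·
T1:
  2·area = 20  (B↔C swapped to make it positive)
  edge (0, 9)→(2, 2): d=(2,-7) top-left  bias=+0
  edge (2, 2)→(2, 12): d=(0,10) right/bottom  bias=-1
  edge (2, 12)→(0, 9): d=(-2,-3) top-left  bias=+0
    (0,3)@(1, 7): e=[3,10,7] → #
    (1,3)@(3, 7): e=[17,-10,13] → ·
    (0,4)@(1, 9): e=[7,10,3] → #
    (1,4)@(3, 9): e=[21,-10,9] → ·
    (0,5)@(1, 11): e=[11,10,-1] → ·
  covered (2 px):
    · · · ·
    · · · ·
    · · · ·
    # · · ·
    # · · ·
    · · · ·
    · · · ·

Result: 4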